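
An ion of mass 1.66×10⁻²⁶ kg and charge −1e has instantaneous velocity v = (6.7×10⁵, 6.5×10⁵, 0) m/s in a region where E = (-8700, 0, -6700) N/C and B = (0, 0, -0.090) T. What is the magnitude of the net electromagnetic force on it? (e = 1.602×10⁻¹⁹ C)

|F| ≈ 1.45×10⁻¹⁴ N

v×B = (-5.85×10⁴, 6.03×10⁴, 0) N/C.
E + v×B = (-6.72×10⁴, 6.03×10⁴, -6700) N/C.
F = q(E + v×B) = (−1.602×10⁻¹⁹ C)·(-6.72×10⁴, 6.03×10⁴, -6700) = (1.08×10⁻¹⁴, -9.66×10⁻¹⁵, 1.07×10⁻¹⁵) N.
|F| = 1.45×10⁻¹⁴ N.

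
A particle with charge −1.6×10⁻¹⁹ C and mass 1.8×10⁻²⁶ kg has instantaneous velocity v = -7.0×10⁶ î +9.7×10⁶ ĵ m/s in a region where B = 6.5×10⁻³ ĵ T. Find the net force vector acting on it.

v×B = (0, 0, -4.55×10⁴) N/C.
F = q v×B = (−1.6×10⁻¹⁹ C)·(0, 0, -4.55×10⁴) = (0, 0, 7.28×10⁻¹⁵) N.

F ≈ (0, 0, 7.28×10⁻¹⁵) N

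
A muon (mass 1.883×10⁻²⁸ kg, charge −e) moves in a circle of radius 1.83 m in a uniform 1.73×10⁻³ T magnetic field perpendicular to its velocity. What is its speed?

From |q|vB = mv²/r, v = |q|Br/m.
v = (1.602×10⁻¹⁹)(1.73×10⁻³)(1.83)/1.883×10⁻²⁸ ≈ 2.69×10⁶ m/s.

v ≈ 2.69×10⁶ m/s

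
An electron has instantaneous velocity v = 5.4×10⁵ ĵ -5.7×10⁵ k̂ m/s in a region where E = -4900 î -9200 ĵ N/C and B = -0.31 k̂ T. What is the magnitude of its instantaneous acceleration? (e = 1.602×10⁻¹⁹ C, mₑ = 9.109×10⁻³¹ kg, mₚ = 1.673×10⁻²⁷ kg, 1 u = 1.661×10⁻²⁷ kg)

v×B = (-1.67×10⁵, 0, 0) N/C.
E + v×B = (-1.72×10⁵, -9200, 0) N/C.
F = q(E + v×B) = (−1.602×10⁻¹⁹ C)·(-1.72×10⁵, -9200, 0) = (2.76×10⁻¹⁴, 1.47×10⁻¹⁵, 0) N.
|a| = |F|/m = 2.764×10⁻¹⁴/9.109×10⁻³¹ ≈ 3.03×10¹⁶ m/s².

|a| ≈ 3.03×10¹⁶ m/s²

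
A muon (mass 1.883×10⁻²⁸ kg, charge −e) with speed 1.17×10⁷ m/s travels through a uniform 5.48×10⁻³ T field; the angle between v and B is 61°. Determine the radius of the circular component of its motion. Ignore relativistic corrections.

r ≈ 2.19 m

v⊥ = v sinθ = 1.17×10⁷·sin61° ≈ 1.023×10⁷ m/s.
r = m v⊥/(|q|B) = (1.883×10⁻²⁸)(1.023×10⁷)/((1.602×10⁻¹⁹)(5.48×10⁻³)) ≈ 2.19 m.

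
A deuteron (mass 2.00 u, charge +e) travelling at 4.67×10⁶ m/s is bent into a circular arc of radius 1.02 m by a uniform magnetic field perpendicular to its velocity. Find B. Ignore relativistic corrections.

B ≈ 0.0949 T

From |q|vB = mv²/r, B = mv/(|q|r).
B = (3.322×10⁻²⁷)(4.67×10⁶)/((1.602×10⁻¹⁹)(1.02)) ≈ 0.0949 T.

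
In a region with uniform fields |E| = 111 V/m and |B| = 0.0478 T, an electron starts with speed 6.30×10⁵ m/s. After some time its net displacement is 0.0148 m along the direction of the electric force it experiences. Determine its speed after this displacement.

B does no work; ΔKE = |q|E d.
½mv_f² = ½mv₀² + |q|Ed = ½(9.109×10⁻³¹)(6.30×10⁵)² + (1.602×10⁻¹⁹)(111)(0.0148) ≈ 1.808×10⁻¹⁹ J + 2.632×10⁻¹⁹ J ≈ 4.439×10⁻¹⁹ J.
v_f = √(2·4.439×10⁻¹⁹/9.109×10⁻³¹) ≈ 9.87×10⁵ m/s.

v_f ≈ 9.87×10⁵ m/s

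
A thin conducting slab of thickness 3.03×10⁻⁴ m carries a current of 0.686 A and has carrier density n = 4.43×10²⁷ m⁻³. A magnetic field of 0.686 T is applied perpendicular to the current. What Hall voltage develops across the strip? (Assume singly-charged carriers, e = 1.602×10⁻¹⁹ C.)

V_H ≈ 2.19×10⁻⁶ V

V_H = IB/(n e t).
V_H = (0.686)(0.686)/((4.43×10²⁷)(1.602×10⁻¹⁹)(3.03×10⁻⁴)) ≈ 2.19×10⁻⁶ V.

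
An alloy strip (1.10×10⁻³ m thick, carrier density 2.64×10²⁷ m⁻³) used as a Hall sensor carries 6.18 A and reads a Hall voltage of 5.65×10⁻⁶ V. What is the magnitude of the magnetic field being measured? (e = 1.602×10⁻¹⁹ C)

B ≈ 0.425 T

From V_H = IB/(n e t), B = V_H n e t / I.
B = (5.65×10⁻⁶)(2.64×10²⁷)(1.602×10⁻¹⁹)(1.10×10⁻³)/6.18 ≈ 0.425 T.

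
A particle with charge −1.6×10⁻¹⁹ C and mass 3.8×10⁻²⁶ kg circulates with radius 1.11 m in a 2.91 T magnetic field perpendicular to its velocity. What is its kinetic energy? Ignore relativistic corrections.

v = |q|Br/m, then KE = ½mv² = (qBr)²/(2m).
v = (1.6×10⁻¹⁹)(2.91)(1.11)/3.8×10⁻²⁶ ≈ 1.360×10⁷ m/s.
KE = ½(3.8×10⁻²⁶)(1.360×10⁷)² ≈ 3.51×10⁻¹² J.

KE ≈ 3.51×10⁻¹² J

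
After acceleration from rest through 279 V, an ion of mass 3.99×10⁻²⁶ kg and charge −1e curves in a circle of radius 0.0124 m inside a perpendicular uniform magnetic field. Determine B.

B ≈ 0.951 T

v = √(2|q|V/m) = √(2·1.602×10⁻¹⁹·279/3.99×10⁻²⁶) ≈ 4.733×10⁴ m/s.
B = mv/(|q|r) = (3.99×10⁻²⁶)(4.733×10⁴)/((1.602×10⁻¹⁹)(0.0124)) ≈ 0.951 T.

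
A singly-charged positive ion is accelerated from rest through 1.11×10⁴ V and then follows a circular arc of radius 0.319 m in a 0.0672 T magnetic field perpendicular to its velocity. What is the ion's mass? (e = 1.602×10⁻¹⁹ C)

m ≈ 3.32×10⁻²⁷ kg

Combine |q|V = ½mv² and r = mv/(|q|B): eliminate v to get m = qB²r²/(2V).
m = (1.602×10⁻¹⁹)(0.0672)²(0.319)²/(2·1.11×10⁴) ≈ 3.32×10⁻²⁷ kg.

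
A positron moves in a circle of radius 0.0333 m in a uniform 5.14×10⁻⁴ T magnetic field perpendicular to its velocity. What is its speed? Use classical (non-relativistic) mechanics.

v ≈ 3.01×10⁶ m/s

From |q|vB = mv²/r, v = |q|Br/m.
v = (1.602×10⁻¹⁹)(5.14×10⁻⁴)(0.0333)/9.109×10⁻³¹ ≈ 3.01×10⁶ m/s.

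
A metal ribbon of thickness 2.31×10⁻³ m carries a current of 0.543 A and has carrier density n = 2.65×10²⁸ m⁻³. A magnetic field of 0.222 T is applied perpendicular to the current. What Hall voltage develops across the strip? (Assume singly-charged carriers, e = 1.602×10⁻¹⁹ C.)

V_H = IB/(n e t).
V_H = (0.543)(0.222)/((2.65×10²⁸)(1.602×10⁻¹⁹)(2.31×10⁻³)) ≈ 1.23×10⁻⁸ V.

V_H ≈ 1.23×10⁻⁸ V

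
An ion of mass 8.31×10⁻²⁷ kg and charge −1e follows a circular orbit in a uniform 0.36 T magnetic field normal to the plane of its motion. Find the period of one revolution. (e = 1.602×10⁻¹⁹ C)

The cyclotron period depends only on m, q, B: T = 2πm/(|q|B).
T = 2π(8.31×10⁻²⁷)/((1.602×10⁻¹⁹)(0.36)) ≈ 9.1×10⁻⁷ s.

T ≈ 9.1×10⁻⁷ s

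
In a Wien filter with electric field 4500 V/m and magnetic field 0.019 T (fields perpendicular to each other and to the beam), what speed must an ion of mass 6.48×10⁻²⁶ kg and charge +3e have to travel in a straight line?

Zero net Lorentz force requires |qE| = |q v×B|, i.e. E = vB.
v = E/B = 4500/0.019 = 2.4×10⁵ m/s.

v = 2.4×10⁵ m/s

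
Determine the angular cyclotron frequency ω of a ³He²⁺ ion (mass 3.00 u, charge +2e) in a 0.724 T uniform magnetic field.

ω = |q|B/m.
ω = (3.204×10⁻¹⁹)(0.724)/4.983×10⁻²⁷ ≈ 4.66×10⁷ rad/s.

ω ≈ 4.66×10⁷ rad/s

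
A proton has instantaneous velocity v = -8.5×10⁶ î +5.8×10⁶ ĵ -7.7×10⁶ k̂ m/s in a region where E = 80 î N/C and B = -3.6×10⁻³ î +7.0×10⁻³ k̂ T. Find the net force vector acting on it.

F ≈ (6.52×10⁻¹⁵, 1.40×10⁻¹⁴, 3.34×10⁻¹⁵) N

v×B = (4.06×10⁴, 8.72×10⁴, 2.09×10⁴) N/C.
E + v×B = (4.07×10⁴, 8.72×10⁴, 2.09×10⁴) N/C.
F = q(E + v×B) = (1.602×10⁻¹⁹ C)·(4.07×10⁴, 8.72×10⁴, 2.09×10⁴) = (6.52×10⁻¹⁵, 1.40×10⁻¹⁴, 3.34×10⁻¹⁵) N.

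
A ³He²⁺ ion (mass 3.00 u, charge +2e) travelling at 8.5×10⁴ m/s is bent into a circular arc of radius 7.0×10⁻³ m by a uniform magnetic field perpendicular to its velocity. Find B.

From |q|vB = mv²/r, B = mv/(|q|r).
B = (4.983×10⁻²⁷)(8.5×10⁴)/((3.204×10⁻¹⁹)(7.0×10⁻³)) ≈ 0.19 T.

B ≈ 0.19 T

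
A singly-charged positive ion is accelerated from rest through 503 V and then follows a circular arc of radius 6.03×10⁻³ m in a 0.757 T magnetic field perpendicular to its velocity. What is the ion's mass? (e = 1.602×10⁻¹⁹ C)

m ≈ 3.32×10⁻²⁷ kg

Combine |q|V = ½mv² and r = mv/(|q|B): eliminate v to get m = qB²r²/(2V).
m = (1.602×10⁻¹⁹)(0.757)²(6.03×10⁻³)²/(2·503) ≈ 3.32×10⁻²⁷ kg.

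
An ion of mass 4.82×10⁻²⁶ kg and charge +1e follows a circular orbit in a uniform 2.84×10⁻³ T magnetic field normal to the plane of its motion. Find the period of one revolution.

The cyclotron period depends only on m, q, B: T = 2πm/(|q|B).
T = 2π(4.82×10⁻²⁶)/((1.602×10⁻¹⁹)(2.84×10⁻³)) ≈ 6.66×10⁻⁴ s.

T ≈ 6.66×10⁻⁴ s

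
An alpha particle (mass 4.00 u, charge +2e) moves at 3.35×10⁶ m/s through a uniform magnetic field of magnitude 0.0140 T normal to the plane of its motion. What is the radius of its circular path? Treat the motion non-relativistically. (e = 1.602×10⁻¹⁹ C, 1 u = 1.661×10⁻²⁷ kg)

The magnetic force provides the centripetal force: |q|vB = mv²/r.
r = mv/(|q|B) = (6.644×10⁻²⁷)(3.35×10⁶)/((3.204×10⁻¹⁹)(0.0140)) ≈ 4.96 m.

r ≈ 4.96 m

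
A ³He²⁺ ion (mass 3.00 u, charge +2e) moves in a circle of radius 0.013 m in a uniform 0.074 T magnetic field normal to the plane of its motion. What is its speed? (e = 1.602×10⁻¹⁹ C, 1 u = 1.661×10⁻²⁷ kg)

From |q|vB = mv²/r, v = |q|Br/m.
v = (3.204×10⁻¹⁹)(0.074)(0.013)/4.983×10⁻²⁷ ≈ 6.2×10⁴ m/s.

v ≈ 6.2×10⁴ m/s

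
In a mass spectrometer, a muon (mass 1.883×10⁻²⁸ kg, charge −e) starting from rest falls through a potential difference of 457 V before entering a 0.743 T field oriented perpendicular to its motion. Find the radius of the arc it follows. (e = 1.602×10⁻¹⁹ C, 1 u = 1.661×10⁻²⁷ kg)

Acceleration: |q|V = ½mv² ⇒ v = √(2|q|V/m) = √(2·1.602×10⁻¹⁹·457/1.883×10⁻²⁸) ≈ 8.818×10⁵ m/s.
In the field: r = mv/(|q|B) = (1.883×10⁻²⁸)(8.818×10⁵)/((1.602×10⁻¹⁹)(0.743)) ≈ 1.40×10⁻³ m.

r ≈ 1.40×10⁻³ m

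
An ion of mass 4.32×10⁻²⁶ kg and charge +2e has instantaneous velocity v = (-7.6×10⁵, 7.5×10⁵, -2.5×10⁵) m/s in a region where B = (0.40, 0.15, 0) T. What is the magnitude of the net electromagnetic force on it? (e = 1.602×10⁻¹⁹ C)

v×B = (3.75×10⁴, -1.00×10⁵, -4.14×10⁵) N/C.
F = q v×B = (3.204×10⁻¹⁹ C)·(3.75×10⁴, -1.00×10⁵, -4.14×10⁵) = (1.20×10⁻¹⁴, -3.20×10⁻¹⁴, -1.33×10⁻¹³) N.
|F| = 1.37×10⁻¹³ N.

|F| ≈ 1.37×10⁻¹³ N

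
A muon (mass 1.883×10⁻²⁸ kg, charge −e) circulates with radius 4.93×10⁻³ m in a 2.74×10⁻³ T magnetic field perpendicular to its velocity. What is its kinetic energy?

v = |q|Br/m, then KE = ½mv² = (qBr)²/(2m).
v = (1.602×10⁻¹⁹)(2.74×10⁻³)(4.93×10⁻³)/1.883×10⁻²⁸ ≈ 1.149×10⁴ m/s.
KE = ½(1.883×10⁻²⁸)(1.149×10⁴)² ≈ 1.24×10⁻²⁰ J.

KE ≈ 1.24×10⁻²⁰ J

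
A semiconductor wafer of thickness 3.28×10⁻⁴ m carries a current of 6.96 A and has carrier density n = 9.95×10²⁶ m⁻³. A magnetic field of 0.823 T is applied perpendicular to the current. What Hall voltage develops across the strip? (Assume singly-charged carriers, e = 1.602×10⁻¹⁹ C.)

V_H = IB/(n e t).
V_H = (6.96)(0.823)/((9.95×10²⁶)(1.602×10⁻¹⁹)(3.28×10⁻⁴)) ≈ 1.10×10⁻⁴ V.

V_H ≈ 1.10×10⁻⁴ V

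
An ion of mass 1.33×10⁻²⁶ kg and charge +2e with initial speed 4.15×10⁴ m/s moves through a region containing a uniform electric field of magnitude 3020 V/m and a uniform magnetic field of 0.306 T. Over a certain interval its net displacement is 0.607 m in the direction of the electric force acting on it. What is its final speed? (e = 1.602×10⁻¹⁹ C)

B does no work; ΔKE = |q|E d.
½mv_f² = ½mv₀² + |q|Ed = ½(1.33×10⁻²⁶)(4.15×10⁴)² + (3.204×10⁻¹⁹)(3020)(0.607) ≈ 1.145×10⁻¹⁷ J + 5.873×10⁻¹⁶ J ≈ 5.988×10⁻¹⁶ J.
v_f = √(2·5.988×10⁻¹⁶/1.33×10⁻²⁶) ≈ 3.00×10⁵ m/s.

v_f ≈ 3.00×10⁵ m/s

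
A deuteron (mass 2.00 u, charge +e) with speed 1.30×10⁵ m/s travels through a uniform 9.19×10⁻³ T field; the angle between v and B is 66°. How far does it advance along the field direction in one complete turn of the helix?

v∥ = v cosθ = 1.30×10⁵·cos66° ≈ 5.288×10⁴ m/s.
T = 2πm/(|q|B) = 2π(3.322×10⁻²⁷)/((1.602×10⁻¹⁹)(9.19×10⁻³)) ≈ 1.418×10⁻⁵ s.
pitch = v∥ T = (5.288×10⁴)(1.418×10⁻⁵) ≈ 0.750 m.

p ≈ 0.750 m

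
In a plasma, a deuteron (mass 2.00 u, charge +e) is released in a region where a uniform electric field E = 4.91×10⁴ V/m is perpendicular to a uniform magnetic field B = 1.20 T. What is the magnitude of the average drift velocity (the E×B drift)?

The steady drift has the magnetic force balancing the electric force, so v_d = E/B.
v_d = 4.91×10⁴/1.20 = 4.09×10⁴ m/s.

v_d ≈ 4.09×10⁴ m/s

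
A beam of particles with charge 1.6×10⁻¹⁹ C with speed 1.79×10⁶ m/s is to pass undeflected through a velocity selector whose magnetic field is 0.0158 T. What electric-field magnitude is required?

E = 2.83×10⁴ V/m

For straight-line motion qE = qvB, so E = vB.
E = 1.79×10⁶ × 0.0158 = 2.83×10⁴ V/m.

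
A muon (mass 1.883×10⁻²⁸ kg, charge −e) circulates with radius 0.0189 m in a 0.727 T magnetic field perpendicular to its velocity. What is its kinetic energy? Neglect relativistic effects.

v = |q|Br/m, then KE = ½mv² = (qBr)²/(2m).
v = (1.602×10⁻¹⁹)(0.727)(0.0189)/1.883×10⁻²⁸ ≈ 1.169×10⁷ m/s.
KE = ½(1.883×10⁻²⁸)(1.169×10⁷)² ≈ 1.29×10⁻¹⁴ J = 8.03×10⁴ eV.

KE ≈ 8.03×10⁴ eV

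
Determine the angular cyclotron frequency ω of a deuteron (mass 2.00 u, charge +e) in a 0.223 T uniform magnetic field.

ω = |q|B/m.
ω = (1.602×10⁻¹⁹)(0.223)/3.322×10⁻²⁷ ≈ 1.08×10⁷ rad/s.

ω ≈ 1.08×10⁷ rad/s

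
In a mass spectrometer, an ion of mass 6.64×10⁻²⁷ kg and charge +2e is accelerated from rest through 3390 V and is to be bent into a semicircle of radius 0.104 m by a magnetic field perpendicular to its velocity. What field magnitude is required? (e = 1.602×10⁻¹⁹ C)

v = √(2|q|V/m) = √(2·3.204×10⁻¹⁹·3390/6.64×10⁻²⁷) ≈ 5.720×10⁵ m/s.
B = mv/(|q|r) = (6.64×10⁻²⁷)(5.720×10⁵)/((3.204×10⁻¹⁹)(0.104)) ≈ 0.114 T.

B ≈ 0.114 T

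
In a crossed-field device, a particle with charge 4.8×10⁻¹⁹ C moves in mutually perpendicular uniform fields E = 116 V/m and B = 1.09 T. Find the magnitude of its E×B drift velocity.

The steady drift has the magnetic force balancing the electric force, so v_d = E/B.
v_d = 116/1.09 = 106 m/s.

v_d ≈ 106 m/s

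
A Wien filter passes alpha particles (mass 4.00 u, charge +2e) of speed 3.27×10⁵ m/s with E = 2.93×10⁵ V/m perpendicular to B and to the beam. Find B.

Balance of forces in the selector: qE = qvB ⇒ B = E/v.
B = 2.93×10⁵/3.27×10⁵ = 0.896 T.

B = 0.896 T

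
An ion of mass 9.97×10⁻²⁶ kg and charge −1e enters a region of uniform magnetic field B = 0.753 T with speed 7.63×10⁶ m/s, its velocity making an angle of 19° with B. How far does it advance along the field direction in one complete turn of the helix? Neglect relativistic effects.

v∥ = v cosθ = 7.63×10⁶·cos19° ≈ 7.214×10⁶ m/s.
T = 2πm/(|q|B) = 2π(9.97×10⁻²⁶)/((1.602×10⁻¹⁹)(0.753)) ≈ 5.193×10⁻⁶ s.
pitch = v∥ T = (7.214×10⁶)(5.193×10⁻⁶) ≈ 37.5 m.

p ≈ 37.5 m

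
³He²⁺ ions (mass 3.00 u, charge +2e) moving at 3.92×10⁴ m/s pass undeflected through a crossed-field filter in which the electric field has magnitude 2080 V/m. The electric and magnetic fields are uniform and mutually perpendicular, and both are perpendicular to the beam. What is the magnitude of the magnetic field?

Balance of forces in the selector: qE = qvB ⇒ B = E/v.
B = 2080/3.92×10⁴ = 0.0531 T.

B = 0.0531 T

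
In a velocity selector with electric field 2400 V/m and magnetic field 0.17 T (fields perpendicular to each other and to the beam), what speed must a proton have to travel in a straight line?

v = 1.4×10⁴ m/s

For undeflected motion the electric and magnetic forces balance: qE = qvB.
v = E/B = 2400/0.17 = 1.4×10⁴ m/s.
The result is independent of the particle's charge and mass.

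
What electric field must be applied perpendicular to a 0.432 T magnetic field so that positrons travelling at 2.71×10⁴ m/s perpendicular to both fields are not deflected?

For straight-line motion qE = qvB, so E = vB.
E = 2.71×10⁴ × 0.432 = 1.17×10⁴ V/m.

E = 1.17×10⁴ V/m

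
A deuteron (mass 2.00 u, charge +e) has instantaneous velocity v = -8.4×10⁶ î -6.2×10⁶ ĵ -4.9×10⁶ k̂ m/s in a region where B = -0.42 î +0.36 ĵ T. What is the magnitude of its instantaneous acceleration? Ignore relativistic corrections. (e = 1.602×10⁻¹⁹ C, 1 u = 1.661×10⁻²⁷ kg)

v×B = (1.76×10⁶, 2.06×10⁶, -5.63×10⁶) N/C.
F = q v×B = (1.602×10⁻¹⁹ C)·(1.76×10⁶, 2.06×10⁶, -5.63×10⁶) = (2.83×10⁻¹³, 3.30×10⁻¹³, -9.02×10⁻¹³) N.
|a| = |F|/m = 1.001×10⁻¹²/3.322×10⁻²⁷ ≈ 3.01×10¹⁴ m/s².

|a| ≈ 3.01×10¹⁴ m/s²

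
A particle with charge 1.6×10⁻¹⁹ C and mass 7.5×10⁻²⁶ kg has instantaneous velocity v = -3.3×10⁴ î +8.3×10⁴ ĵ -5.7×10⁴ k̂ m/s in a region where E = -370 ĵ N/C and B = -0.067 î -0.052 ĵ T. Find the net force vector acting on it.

F ≈ (-4.74×10⁻¹⁶, 5.52×10⁻¹⁶, 1.16×10⁻¹⁵) N

v×B = (-2960, 3820, 7280) N/C.
E + v×B = (-2960, 3450, 7280) N/C.
F = q(E + v×B) = (1.6×10⁻¹⁹ C)·(-2960, 3450, 7280) = (-4.74×10⁻¹⁶, 5.52×10⁻¹⁶, 1.16×10⁻¹⁵) N.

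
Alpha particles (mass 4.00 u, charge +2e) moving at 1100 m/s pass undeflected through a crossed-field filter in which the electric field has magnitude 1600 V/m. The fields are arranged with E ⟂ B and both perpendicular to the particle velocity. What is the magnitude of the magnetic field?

Balance of forces in the selector: qE = qvB ⇒ B = E/v.
B = 1600/1100 = 1.5 T.

B = 1.5 T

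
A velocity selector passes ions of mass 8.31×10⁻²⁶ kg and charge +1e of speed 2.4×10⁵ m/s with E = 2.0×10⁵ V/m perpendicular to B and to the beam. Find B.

Balance of forces in the selector: qE = qvB ⇒ B = E/v.
B = 2.0×10⁵/2.4×10⁵ = 0.83 T.

B = 0.83 T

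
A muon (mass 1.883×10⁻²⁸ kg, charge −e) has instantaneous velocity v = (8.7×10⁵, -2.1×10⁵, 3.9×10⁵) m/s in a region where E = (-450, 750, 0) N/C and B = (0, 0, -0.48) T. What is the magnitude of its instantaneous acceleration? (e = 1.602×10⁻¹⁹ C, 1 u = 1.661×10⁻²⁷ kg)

v×B = (1.01×10⁵, 4.18×10⁵, 0) N/C.
E + v×B = (1.00×10⁵, 4.18×10⁵, 0) N/C.
F = q(E + v×B) = (−1.602×10⁻¹⁹ C)·(1.00×10⁵, 4.18×10⁵, 0) = (-1.61×10⁻¹⁴, -6.70×10⁻¹⁴, 0) N.
|a| = |F|/m = 6.892×10⁻¹⁴/1.883×10⁻²⁸ ≈ 3.66×10¹⁴ m/s².

|a| ≈ 3.66×10¹⁴ m/s²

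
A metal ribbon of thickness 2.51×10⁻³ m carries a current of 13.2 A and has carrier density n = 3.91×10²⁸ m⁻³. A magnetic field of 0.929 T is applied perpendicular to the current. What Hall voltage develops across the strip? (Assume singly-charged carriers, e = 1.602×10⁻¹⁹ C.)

V_H ≈ 7.80×10⁻⁷ V

V_H = IB/(n e t).
V_H = (13.2)(0.929)/((3.91×10²⁸)(1.602×10⁻¹⁹)(2.51×10⁻³)) ≈ 7.80×10⁻⁷ V.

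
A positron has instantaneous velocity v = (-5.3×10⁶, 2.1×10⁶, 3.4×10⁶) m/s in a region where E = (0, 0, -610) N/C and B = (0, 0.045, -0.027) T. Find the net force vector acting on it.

v×B = (-2.10×10⁵, -1.43×10⁵, -2.38×10⁵) N/C.
E + v×B = (-2.10×10⁵, -1.43×10⁵, -2.39×10⁵) N/C.
F = q(E + v×B) = (1.602×10⁻¹⁹ C)·(-2.10×10⁵, -1.43×10⁵, -2.39×10⁵) = (-3.36×10⁻¹⁴, -2.29×10⁻¹⁴, -3.83×10⁻¹⁴) N.

F ≈ (-3.36×10⁻¹⁴, -2.29×10⁻¹⁴, -3.83×10⁻¹⁴) N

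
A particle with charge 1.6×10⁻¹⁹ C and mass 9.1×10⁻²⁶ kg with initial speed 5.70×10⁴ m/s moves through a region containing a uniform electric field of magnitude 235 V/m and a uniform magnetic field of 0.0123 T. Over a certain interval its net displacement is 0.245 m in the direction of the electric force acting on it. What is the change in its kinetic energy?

The magnetic force is always ⟂ v and does no work; only the electric force changes KE.
ΔKE = F_E · d = |q|E d = (1.6×10⁻¹⁹)(235)(0.245) ≈ 9.21×10⁻¹⁸ J.

ΔKE ≈ 9.21×10⁻¹⁸ J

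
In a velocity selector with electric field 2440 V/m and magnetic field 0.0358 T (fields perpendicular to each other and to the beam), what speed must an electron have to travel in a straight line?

For undeflected motion the electric and magnetic forces balance: qE = qvB.
v = E/B = 2440/0.0358 = 6.82×10⁴ m/s.

v = 6.82×10⁴ m/s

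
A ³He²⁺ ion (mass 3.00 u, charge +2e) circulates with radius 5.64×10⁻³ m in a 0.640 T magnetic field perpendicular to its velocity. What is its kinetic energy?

KE ≈ 838 eV

v = |q|Br/m, then KE = ½mv² = (qBr)²/(2m).
v = (3.204×10⁻¹⁹)(0.640)(5.64×10⁻³)/4.983×10⁻²⁷ ≈ 2.321×10⁵ m/s.
KE = ½(4.983×10⁻²⁷)(2.321×10⁵)² ≈ 1.34×10⁻¹⁶ J = 838 eV.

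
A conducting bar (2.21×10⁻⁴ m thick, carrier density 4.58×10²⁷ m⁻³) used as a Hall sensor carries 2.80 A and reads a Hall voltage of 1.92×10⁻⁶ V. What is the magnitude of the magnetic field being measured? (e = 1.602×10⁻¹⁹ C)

B ≈ 0.111 T

From V_H = IB/(n e t), B = V_H n e t / I.
B = (1.92×10⁻⁶)(4.58×10²⁷)(1.602×10⁻¹⁹)(2.21×10⁻⁴)/2.80 ≈ 0.111 T.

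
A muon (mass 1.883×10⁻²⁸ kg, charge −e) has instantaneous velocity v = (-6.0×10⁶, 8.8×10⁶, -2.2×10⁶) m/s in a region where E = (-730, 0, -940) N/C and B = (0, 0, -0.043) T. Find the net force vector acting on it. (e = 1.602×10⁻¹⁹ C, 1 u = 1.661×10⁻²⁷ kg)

v×B = (-3.78×10⁵, -2.58×10⁵, 0) N/C.
E + v×B = (-3.79×10⁵, -2.58×10⁵, -940) N/C.
F = q(E + v×B) = (−1.602×10⁻¹⁹ C)·(-3.79×10⁵, -2.58×10⁵, -940) = (6.07×10⁻¹⁴, 4.13×10⁻¹⁴, 1.51×10⁻¹⁶) N.

F ≈ (6.07×10⁻¹⁴, 4.13×10⁻¹⁴, 1.51×10⁻¹⁶) N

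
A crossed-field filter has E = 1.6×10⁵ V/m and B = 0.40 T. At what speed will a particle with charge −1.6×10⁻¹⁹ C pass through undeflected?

Zero net Lorentz force requires |qE| = |q v×B|, i.e. E = vB.
v = E/B = 1.6×10⁵/0.40 = 4.0×10⁵ m/s.
The result is independent of the particle's charge and mass.

v = 4.0×10⁵ m/s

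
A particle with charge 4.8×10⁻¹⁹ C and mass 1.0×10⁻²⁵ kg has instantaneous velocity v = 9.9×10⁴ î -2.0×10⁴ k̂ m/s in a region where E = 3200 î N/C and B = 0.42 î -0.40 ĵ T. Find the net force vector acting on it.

v×B = (-8000, -8400, -3.96×10⁴) N/C.
E + v×B = (-4800, -8400, -3.96×10⁴) N/C.
F = q(E + v×B) = (4.8×10⁻¹⁹ C)·(-4800, -8400, -3.96×10⁴) = (-2.30×10⁻¹⁵, -4.03×10⁻¹⁵, -1.90×10⁻¹⁴) N.

F ≈ (-2.30×10⁻¹⁵, -4.03×10⁻¹⁵, -1.90×10⁻¹⁴) N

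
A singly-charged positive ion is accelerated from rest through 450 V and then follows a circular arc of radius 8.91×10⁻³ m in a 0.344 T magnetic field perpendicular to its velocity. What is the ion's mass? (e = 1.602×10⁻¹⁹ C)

Combine |q|V = ½mv² and r = mv/(|q|B): eliminate v to get m = qB²r²/(2V).
m = (1.602×10⁻¹⁹)(0.344)²(8.91×10⁻³)²/(2·450) ≈ 1.67×10⁻²⁷ kg.

m ≈ 1.67×10⁻²⁷ kg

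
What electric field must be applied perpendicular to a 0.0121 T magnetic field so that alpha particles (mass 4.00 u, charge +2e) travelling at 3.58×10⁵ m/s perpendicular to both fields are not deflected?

E = 4330 V/m

For straight-line motion qE = qvB, so E = vB.
E = 3.58×10⁵ × 0.0121 = 4330 V/m.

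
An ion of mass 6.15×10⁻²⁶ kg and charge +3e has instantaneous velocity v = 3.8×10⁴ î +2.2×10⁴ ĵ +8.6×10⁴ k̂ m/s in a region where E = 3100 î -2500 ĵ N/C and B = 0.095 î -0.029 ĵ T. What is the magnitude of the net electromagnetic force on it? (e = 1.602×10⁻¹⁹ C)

v×B = (2490, 8170, -3190) N/C.
E + v×B = (5590, 5670, -3190) N/C.
F = q(E + v×B) = (4.806×10⁻¹⁹ C)·(5590, 5670, -3190) = (2.69×10⁻¹⁵, 2.73×10⁻¹⁵, -1.53×10⁻¹⁵) N.
|F| = 4.12×10⁻¹⁵ N.

|F| ≈ 4.12×10⁻¹⁵ N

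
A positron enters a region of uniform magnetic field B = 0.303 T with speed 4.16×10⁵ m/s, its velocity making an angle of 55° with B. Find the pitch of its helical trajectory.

v∥ = v cosθ = 4.16×10⁵·cos55° ≈ 2.386×10⁵ m/s.
T = 2πm/(|q|B) = 2π(9.109×10⁻³¹)/((1.602×10⁻¹⁹)(0.303)) ≈ 1.179×10⁻¹⁰ s.
pitch = v∥ T = (2.386×10⁵)(1.179×10⁻¹⁰) ≈ 2.81×10⁻⁵ m.

p ≈ 2.81×10⁻⁵ m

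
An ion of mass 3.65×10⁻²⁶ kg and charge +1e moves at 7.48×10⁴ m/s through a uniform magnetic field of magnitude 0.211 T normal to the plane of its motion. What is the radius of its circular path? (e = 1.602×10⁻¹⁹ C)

The magnetic force provides the centripetal force: |q|vB = mv²/r.
r = mv/(|q|B) = (3.65×10⁻²⁶)(7.48×10⁴)/((1.602×10⁻¹⁹)(0.211)) ≈ 0.0808 m.

r ≈ 0.0808 m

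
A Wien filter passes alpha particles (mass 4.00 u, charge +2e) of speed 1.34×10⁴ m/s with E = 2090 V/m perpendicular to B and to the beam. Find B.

Balance of forces in the selector: qE = qvB ⇒ B = E/v.
B = 2090/1.34×10⁴ = 0.156 T.

B = 0.156 T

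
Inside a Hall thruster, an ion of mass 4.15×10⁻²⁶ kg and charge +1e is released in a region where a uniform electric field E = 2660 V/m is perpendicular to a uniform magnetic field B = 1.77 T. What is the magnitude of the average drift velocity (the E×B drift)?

v_d ≈ 1500 m/s

The E×B drift speed is v_d = E/B.
v_d = 2660/1.77 = 1500 m/s.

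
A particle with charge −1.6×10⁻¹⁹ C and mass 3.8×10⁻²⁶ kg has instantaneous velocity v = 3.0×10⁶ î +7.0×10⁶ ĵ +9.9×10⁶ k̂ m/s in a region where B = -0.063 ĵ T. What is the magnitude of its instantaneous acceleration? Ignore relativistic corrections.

|a| ≈ 2.74×10¹² m/s²

v×B = (6.24×10⁵, 0, -1.89×10⁵) N/C.
F = q v×B = (−1.6×10⁻¹⁹ C)·(6.24×10⁵, 0, -1.89×10⁵) = (-9.98×10⁻¹⁴, 0, 3.02×10⁻¹⁴) N.
|a| = |F|/m = 1.043×10⁻¹³/3.8×10⁻²⁶ ≈ 2.74×10¹² m/s².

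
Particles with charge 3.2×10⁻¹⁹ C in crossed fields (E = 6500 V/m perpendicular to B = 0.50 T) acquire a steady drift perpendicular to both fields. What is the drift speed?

The steady drift has the magnetic force balancing the electric force, so v_d = E/B.
v_d = 6500/0.50 = 1.3×10⁴ m/s.

v_d ≈ 1.3×10⁴ m/s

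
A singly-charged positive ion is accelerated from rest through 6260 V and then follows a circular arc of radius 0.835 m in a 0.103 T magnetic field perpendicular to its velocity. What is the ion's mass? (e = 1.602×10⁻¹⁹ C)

m ≈ 9.46×10⁻²⁶ kg

Combine |q|V = ½mv² and r = mv/(|q|B): eliminate v to get m = qB²r²/(2V).
m = (1.602×10⁻¹⁹)(0.103)²(0.835)²/(2·6260) ≈ 9.46×10⁻²⁶ kg.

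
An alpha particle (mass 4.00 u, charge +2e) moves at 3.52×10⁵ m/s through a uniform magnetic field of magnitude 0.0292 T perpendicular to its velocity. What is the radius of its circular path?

The magnetic force provides the centripetal force: |q|vB = mv²/r.
r = mv/(|q|B) = (6.644×10⁻²⁷)(3.52×10⁵)/((3.204×10⁻¹⁹)(0.0292)) ≈ 0.250 m.

r ≈ 0.250 m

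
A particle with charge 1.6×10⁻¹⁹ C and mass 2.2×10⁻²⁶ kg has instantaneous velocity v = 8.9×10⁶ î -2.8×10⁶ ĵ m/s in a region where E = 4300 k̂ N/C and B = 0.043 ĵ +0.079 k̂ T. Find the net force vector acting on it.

F ≈ (-3.54×10⁻¹⁴, -1.12×10⁻¹³, 6.19×10⁻¹⁴) N

v×B = (-2.21×10⁵, -7.03×10⁵, 3.83×10⁵) N/C.
E + v×B = (-2.21×10⁵, -7.03×10⁵, 3.87×10⁵) N/C.
F = q(E + v×B) = (1.6×10⁻¹⁹ C)·(-2.21×10⁵, -7.03×10⁵, 3.87×10⁵) = (-3.54×10⁻¹⁴, -1.12×10⁻¹³, 6.19×10⁻¹⁴) N.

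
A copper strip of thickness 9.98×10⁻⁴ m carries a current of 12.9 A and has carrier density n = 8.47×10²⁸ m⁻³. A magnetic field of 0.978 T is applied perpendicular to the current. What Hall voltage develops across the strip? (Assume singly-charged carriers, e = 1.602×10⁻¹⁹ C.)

V_H = IB/(n e t).
V_H = (12.9)(0.978)/((8.47×10²⁸)(1.602×10⁻¹⁹)(9.98×10⁻⁴)) ≈ 9.32×10⁻⁷ V.

V_H ≈ 9.32×10⁻⁷ V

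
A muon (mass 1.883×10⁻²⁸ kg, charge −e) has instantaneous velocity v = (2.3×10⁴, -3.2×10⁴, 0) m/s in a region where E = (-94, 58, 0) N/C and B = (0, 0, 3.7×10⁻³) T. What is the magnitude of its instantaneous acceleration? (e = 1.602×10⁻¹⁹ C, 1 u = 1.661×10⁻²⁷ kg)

|a| ≈ 1.82×10¹¹ m/s²

v×B = (-118, -85.1, 0) N/C.
E + v×B = (-212, -27.1, 0) N/C.
F = q(E + v×B) = (−1.602×10⁻¹⁹ C)·(-212, -27.1, 0) = (3.40×10⁻¹⁷, 4.34×10⁻¹⁸, 0) N.
|a| = |F|/m = 3.430×10⁻¹⁷/1.883×10⁻²⁸ ≈ 1.82×10¹¹ m/s².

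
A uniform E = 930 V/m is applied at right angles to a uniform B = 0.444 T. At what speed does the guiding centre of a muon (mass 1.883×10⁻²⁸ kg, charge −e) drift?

The steady drift has the magnetic force balancing the electric force, so v_d = E/B.
v_d = 930/0.444 = 2090 m/s.

v_d ≈ 2090 m/s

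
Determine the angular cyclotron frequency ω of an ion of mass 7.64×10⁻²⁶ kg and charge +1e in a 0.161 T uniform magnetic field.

ω ≈ 3.38×10⁵ rad/s

ω = |q|B/m.
ω = (1.602×10⁻¹⁹)(0.161)/7.64×10⁻²⁶ ≈ 3.38×10⁵ rad/s.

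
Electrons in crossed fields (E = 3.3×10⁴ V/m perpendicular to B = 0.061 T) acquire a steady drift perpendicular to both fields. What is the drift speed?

v_d ≈ 5.4×10⁵ m/s

The steady drift has the magnetic force balancing the electric force, so v_d = E/B.
v_d = 3.3×10⁴/0.061 = 5.4×10⁵ m/s.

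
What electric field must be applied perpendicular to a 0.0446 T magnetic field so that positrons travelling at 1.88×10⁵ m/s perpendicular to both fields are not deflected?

E = 8380 V/m

For straight-line motion qE = qvB, so E = vB.
E = 1.88×10⁵ × 0.0446 = 8380 V/m.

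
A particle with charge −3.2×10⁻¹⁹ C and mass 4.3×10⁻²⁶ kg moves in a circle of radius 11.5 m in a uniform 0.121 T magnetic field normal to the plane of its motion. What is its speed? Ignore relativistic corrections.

v ≈ 1.04×10⁷ m/s

From |q|vB = mv²/r, v = |q|Br/m.
v = (3.2×10⁻¹⁹)(0.121)(11.5)/4.3×10⁻²⁶ ≈ 1.04×10⁷ m/s.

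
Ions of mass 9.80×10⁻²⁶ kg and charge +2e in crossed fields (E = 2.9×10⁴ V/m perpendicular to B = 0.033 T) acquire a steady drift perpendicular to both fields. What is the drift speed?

In crossed fields the guiding centre drifts at v_d = |E×B|/B² = E/B, independent of charge and mass.
v_d = 2.9×10⁴/0.033 = 8.8×10⁵ m/s.

v_d ≈ 8.8×10⁵ m/s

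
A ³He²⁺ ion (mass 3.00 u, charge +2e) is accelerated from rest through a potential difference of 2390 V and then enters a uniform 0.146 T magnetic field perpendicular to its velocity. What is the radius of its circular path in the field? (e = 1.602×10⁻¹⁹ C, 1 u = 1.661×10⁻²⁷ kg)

r ≈ 0.0591 m

Acceleration: |q|V = ½mv² ⇒ v = √(2|q|V/m) = √(2·3.204×10⁻¹⁹·2390/4.983×10⁻²⁷) ≈ 5.544×10⁵ m/s.
In the field: r = mv/(|q|B) = (4.983×10⁻²⁷)(5.544×10⁵)/((3.204×10⁻¹⁹)(0.146)) ≈ 0.0591 m.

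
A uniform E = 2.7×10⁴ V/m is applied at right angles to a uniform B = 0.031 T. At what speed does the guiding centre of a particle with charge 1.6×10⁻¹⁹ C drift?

In crossed fields the guiding centre drifts at v_d = |E×B|/B² = E/B, independent of charge and mass.
v_d = 2.7×10⁴/0.031 = 8.7×10⁵ m/s.

v_d ≈ 8.7×10⁵ m/s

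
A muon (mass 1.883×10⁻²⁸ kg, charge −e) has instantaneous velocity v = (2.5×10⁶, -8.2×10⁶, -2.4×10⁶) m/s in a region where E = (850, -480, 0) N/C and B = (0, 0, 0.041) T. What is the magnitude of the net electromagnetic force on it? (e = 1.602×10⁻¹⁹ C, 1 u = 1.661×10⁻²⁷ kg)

|F| ≈ 5.62×10⁻¹⁴ N

v×B = (-3.36×10⁵, -1.02×10⁵, 0) N/C.
E + v×B = (-3.35×10⁵, -1.03×10⁵, 0) N/C.
F = q(E + v×B) = (−1.602×10⁻¹⁹ C)·(-3.35×10⁵, -1.03×10⁵, 0) = (5.37×10⁻¹⁴, 1.65×10⁻¹⁴, 0) N.
|F| = 5.62×10⁻¹⁴ N.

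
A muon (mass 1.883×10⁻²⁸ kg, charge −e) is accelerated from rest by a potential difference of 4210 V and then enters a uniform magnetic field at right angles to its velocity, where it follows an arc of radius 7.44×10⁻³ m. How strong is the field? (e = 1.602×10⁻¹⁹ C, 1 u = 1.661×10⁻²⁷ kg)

v = √(2|q|V/m) = √(2·1.602×10⁻¹⁹·4210/1.883×10⁻²⁸) ≈ 2.676×10⁶ m/s.
B = mv/(|q|r) = (1.883×10⁻²⁸)(2.676×10⁶)/((1.602×10⁻¹⁹)(7.44×10⁻³)) ≈ 0.423 T.

B ≈ 0.423 T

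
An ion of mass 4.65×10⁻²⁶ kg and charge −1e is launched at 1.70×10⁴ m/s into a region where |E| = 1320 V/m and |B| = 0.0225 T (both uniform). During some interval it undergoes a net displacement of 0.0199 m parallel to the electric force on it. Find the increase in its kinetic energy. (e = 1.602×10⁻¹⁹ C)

The magnetic force is always ⟂ v and does no work; only the electric force changes KE.
ΔKE = F_E · d = |q|E d = (1.602×10⁻¹⁹)(1320)(0.0199) ≈ 4.21×10⁻¹⁸ J.

ΔKE ≈ 4.21×10⁻¹⁸ J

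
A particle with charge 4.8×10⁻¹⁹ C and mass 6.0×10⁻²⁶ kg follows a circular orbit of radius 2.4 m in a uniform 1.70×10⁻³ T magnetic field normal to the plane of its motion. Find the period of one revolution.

T ≈ 4.62×10⁻⁴ s

The cyclotron period depends only on m, q, B: T = 2πm/(|q|B).
T = 2π(6.0×10⁻²⁶)/((4.8×10⁻¹⁹)(1.70×10⁻³)) ≈ 4.62×10⁻⁴ s.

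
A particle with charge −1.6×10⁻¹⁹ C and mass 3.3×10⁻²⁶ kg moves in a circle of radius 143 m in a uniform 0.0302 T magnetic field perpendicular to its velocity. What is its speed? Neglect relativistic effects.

From |q|vB = mv²/r, v = |q|Br/m.
v = (1.6×10⁻¹⁹)(0.0302)(143)/3.3×10⁻²⁶ ≈ 2.09×10⁷ m/s.

v ≈ 2.09×10⁷ m/s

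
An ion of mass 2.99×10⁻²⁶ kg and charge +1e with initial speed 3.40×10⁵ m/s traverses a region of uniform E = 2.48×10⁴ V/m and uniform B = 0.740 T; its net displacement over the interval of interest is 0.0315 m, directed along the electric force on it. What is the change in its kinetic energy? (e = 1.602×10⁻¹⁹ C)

The magnetic force is always ⟂ v and does no work; only the electric force changes KE.
ΔKE = F_E · d = |q|E d = (1.602×10⁻¹⁹)(2.48×10⁴)(0.0315) ≈ 1.25×10⁻¹⁶ J.

ΔKE ≈ 1.25×10⁻¹⁶ J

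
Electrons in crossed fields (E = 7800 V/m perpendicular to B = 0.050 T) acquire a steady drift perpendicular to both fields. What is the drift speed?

The E×B drift speed is v_d = E/B.
v_d = 7800/0.050 = 1.6×10⁵ m/s.

v_d ≈ 1.6×10⁵ m/s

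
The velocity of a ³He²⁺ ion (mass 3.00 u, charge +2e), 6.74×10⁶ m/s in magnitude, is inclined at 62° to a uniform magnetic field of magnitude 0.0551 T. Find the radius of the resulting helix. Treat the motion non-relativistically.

v⊥ = v sinθ = 6.74×10⁶·sin62° ≈ 5.951×10⁶ m/s.
r = m v⊥/(|q|B) = (4.983×10⁻²⁷)(5.951×10⁶)/((3.204×10⁻¹⁹)(0.0551)) ≈ 1.68 m.

r ≈ 1.68 m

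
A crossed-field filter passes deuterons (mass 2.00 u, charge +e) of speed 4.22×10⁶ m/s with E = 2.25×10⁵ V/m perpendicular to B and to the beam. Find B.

Balance of forces in the selector: qE = qvB ⇒ B = E/v.
B = 2.25×10⁵/4.22×10⁶ = 0.0533 T.

B = 0.0533 T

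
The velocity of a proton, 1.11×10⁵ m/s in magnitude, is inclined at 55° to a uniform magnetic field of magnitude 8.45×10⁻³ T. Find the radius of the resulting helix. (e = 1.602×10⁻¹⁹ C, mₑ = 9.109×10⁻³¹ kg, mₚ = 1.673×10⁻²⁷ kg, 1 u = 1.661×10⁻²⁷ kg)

v⊥ = v sinθ = 1.11×10⁵·sin55° ≈ 9.093×10⁴ m/s.
r = m v⊥/(|q|B) = (1.673×10⁻²⁷)(9.093×10⁴)/((1.602×10⁻¹⁹)(8.45×10⁻³)) ≈ 0.112 m.

r ≈ 0.112 m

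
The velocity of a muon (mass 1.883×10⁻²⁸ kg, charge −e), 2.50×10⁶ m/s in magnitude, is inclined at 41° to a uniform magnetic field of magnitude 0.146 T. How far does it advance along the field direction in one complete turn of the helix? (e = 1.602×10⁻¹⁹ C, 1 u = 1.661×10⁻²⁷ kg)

p ≈ 0.0954 m

v∥ = v cosθ = 2.50×10⁶·cos41° ≈ 1.887×10⁶ m/s.
T = 2πm/(|q|B) = 2π(1.883×10⁻²⁸)/((1.602×10⁻¹⁹)(0.146)) ≈ 5.058×10⁻⁸ s.
pitch = v∥ T = (1.887×10⁶)(5.058×10⁻⁸) ≈ 0.0954 m.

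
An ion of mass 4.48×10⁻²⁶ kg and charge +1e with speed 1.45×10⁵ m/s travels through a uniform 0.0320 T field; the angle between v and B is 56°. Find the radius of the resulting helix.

v⊥ = v sinθ = 1.45×10⁵·sin56° ≈ 1.202×10⁵ m/s.
r = m v⊥/(|q|B) = (4.48×10⁻²⁶)(1.202×10⁵)/((1.602×10⁻¹⁹)(0.0320)) ≈ 1.05 m.

r ≈ 1.05 m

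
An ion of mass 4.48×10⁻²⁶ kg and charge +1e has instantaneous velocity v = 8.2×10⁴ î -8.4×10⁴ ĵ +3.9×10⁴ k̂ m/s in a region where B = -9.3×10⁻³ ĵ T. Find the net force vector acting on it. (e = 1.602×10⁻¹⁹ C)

v×B = (363, 0, -763) N/C.
F = q v×B = (1.602×10⁻¹⁹ C)·(363, 0, -763) = (5.81×10⁻¹⁷, 0, -1.22×10⁻¹⁶) N.

F ≈ (5.81×10⁻¹⁷, 0, -1.22×10⁻¹⁶) N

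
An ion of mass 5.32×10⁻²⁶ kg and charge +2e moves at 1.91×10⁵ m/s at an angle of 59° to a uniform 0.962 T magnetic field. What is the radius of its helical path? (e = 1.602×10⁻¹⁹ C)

v⊥ = v sinθ = 1.91×10⁵·sin59° ≈ 1.637×10⁵ m/s.
r = m v⊥/(|q|B) = (5.32×10⁻²⁶)(1.637×10⁵)/((3.204×10⁻¹⁹)(0.962)) ≈ 0.0283 m.

r ≈ 0.0283 m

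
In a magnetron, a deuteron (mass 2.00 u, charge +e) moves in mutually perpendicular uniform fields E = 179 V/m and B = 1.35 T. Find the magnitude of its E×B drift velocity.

v_d ≈ 133 m/s

The steady drift has the magnetic force balancing the electric force, so v_d = E/B.
v_d = 179/1.35 = 133 m/s.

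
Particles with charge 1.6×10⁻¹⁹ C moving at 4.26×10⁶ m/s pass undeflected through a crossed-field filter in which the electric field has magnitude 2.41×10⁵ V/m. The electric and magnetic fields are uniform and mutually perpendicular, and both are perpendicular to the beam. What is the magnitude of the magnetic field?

Balance of forces in the selector: qE = qvB ⇒ B = E/v.
B = 2.41×10⁵/4.26×10⁶ = 0.0566 T.

B = 0.0566 T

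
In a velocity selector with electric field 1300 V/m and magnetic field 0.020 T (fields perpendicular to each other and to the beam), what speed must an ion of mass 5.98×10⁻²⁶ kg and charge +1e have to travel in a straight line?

v = 6.5×10⁴ m/s

For undeflected motion the electric and magnetic forces balance: qE = qvB.
v = E/B = 1300/0.020 = 6.5×10⁴ m/s.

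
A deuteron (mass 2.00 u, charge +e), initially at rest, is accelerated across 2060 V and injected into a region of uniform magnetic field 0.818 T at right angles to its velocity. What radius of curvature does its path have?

Acceleration: |q|V = ½mv² ⇒ v = √(2|q|V/m) = √(2·1.602×10⁻¹⁹·2060/3.322×10⁻²⁷) ≈ 4.457×10⁵ m/s.
In the field: r = mv/(|q|B) = (3.322×10⁻²⁷)(4.457×10⁵)/((1.602×10⁻¹⁹)(0.818)) ≈ 0.0113 m.

r ≈ 0.0113 m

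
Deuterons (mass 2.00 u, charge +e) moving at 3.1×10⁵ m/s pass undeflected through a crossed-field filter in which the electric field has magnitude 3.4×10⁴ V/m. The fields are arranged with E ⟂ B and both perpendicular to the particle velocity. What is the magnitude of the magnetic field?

B = 0.11 T

Balance of forces in the selector: qE = qvB ⇒ B = E/v.
B = 3.4×10⁴/3.1×10⁵ = 0.11 T.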